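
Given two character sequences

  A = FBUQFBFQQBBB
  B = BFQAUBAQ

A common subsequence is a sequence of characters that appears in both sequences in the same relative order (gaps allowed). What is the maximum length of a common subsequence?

Taking F (A #1, B #2), U (A #3, B #5), B (A #6, B #6), Q (A #9, B #8) gives a common subsequence of length 4. Since dp[12][8] = 4, nothing longer is possible.

4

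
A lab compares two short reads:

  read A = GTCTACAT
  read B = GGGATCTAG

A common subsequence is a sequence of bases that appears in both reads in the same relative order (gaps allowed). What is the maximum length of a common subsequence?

Let dp[i][j] be the LCS length of the first i bases of read A and the first j bases of read B. dp[i][j] = dp[i-1][j-1]+1 when the i-th and j-th bases match, else max(dp[i-1][j], dp[i][j-1]).
    ·  G  G  G  A  T  C  T  A  G
 ·  0  0  0  0  0  0  0  0  0  0
 G  0  1  1  1  1  1  1  1  1  1
 T  0  1  1  1  1  2  2  2  2  2
 C  0  1  1  1  1  2  3  3  3  3
 T  0  1  1  1  1  2  3  4  4  4
 A  0  1  1  1  2  2  3  4  5  5
 C  0  1  1  1  2  2  3  4  5  5
 A  0  1  1  1  2  2  3  4  5  5
 T  0  1  1  1  2  3  3  4  5  5
dp[8][9] = 5. One LCS (by backtracking along matches): GTCTA.

5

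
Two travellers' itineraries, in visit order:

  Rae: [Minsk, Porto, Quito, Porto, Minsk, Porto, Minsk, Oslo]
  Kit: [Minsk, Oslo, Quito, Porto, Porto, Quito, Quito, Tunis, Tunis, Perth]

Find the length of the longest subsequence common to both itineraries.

Pick Minsk at Rae[1]=Kit[1] → Quito at Rae[3]=Kit[3] → Porto at Rae[4]=Kit[4] → Porto at Rae[6]=Kit[5]; all 4 stops appear in both, in order, and the DP table's final entry dp[8][10] is also 4, so no common subsequence is longer.

4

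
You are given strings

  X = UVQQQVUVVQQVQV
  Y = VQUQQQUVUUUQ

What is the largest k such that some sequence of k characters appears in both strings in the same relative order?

Pick U at X[1]=Y[3], Q at X[3]=Y[4], Q at X[4]=Y[5], Q at X[5]=Y[6], V at X[6]=Y[8], U at X[7]=Y[11], Q at X[13]=Y[12]; all 7 characters appear in both, in order. dp[14][12] = 7 confirms this is the maximum.

7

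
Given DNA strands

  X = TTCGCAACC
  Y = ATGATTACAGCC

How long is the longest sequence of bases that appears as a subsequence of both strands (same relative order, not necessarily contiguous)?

6

Taking T [1,5], then T [2,6], then C [3,8], then G [4,10], then C [8,11], then C [9,12] gives a common subsequence of length 6. dp[9][12] = 6 confirms this is the maximum.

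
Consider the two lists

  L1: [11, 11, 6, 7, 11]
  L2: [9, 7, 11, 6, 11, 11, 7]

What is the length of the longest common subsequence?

3

Let dp[i][j] be the LCS length of the first i values of L1 and the first j values of L2. dp[i][j] = dp[i-1][j-1]+1 when the i-th and j-th values match, else max(dp[i-1][j], dp[i][j-1]).
    ·  9  7 11  6 11 11  7
 ·  0  0  0  0  0  0  0  0
11  0  0  0  1  1  1  1  1
11  0  0  0  1  1  2  2  2
 6  0  0  0  1  2  2  2  2
 7  0  0  1  1  2  2  2  3
11  0  0  1  2  2  3  3  3
dp[5][7] = 3. One LCS (by backtracking along matches): 11, 11, 7.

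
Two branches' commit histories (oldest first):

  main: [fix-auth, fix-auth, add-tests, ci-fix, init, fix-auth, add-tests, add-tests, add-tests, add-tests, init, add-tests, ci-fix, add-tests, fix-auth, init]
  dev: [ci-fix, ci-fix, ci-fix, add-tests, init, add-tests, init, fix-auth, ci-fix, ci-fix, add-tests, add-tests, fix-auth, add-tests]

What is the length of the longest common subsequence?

7

Taking add-tests at main[3]=dev[4] → init at main[5]=dev[5] → add-tests at main[10]=dev[6] → init at main[11]=dev[7] → add-tests at main[12]=dev[11] → add-tests at main[14]=dev[12] → fix-auth at main[15]=dev[13] gives a common subsequence of length 7. Since dp[16][14] = 7, nothing longer is possible.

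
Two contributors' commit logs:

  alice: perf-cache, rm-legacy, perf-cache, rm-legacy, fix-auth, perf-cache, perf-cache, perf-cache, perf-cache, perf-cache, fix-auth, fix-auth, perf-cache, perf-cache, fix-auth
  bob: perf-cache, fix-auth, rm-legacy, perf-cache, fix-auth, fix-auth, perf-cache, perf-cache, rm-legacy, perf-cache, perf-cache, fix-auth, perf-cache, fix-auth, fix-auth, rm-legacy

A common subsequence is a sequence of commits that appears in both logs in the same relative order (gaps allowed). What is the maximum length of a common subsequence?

11

One common subsequence of length 11: perf-cache (alice #1, bob #1), rm-legacy (alice #2, bob #3), perf-cache (alice #3, bob #4), fix-auth (alice #5, bob #6), perf-cache (alice #6, bob #7), perf-cache (alice #7, bob #8), perf-cache (alice #8, bob #10), perf-cache (alice #9, bob #11), perf-cache (alice #10, bob #13), fix-auth (alice #11, bob #14), fix-auth (alice #12, bob #15). dp[15][16] = 11 confirms this is the maximum.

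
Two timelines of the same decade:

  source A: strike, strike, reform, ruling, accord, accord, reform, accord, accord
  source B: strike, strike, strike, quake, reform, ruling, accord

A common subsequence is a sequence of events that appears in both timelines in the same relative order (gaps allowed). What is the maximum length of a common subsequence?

Pick strike (source A #1, source B #2), then strike (source A #2, source B #3), then reform (source A #3, source B #5), then ruling (source A #4, source B #6), then accord (source A #9, source B #7); all 5 events appear in both, in order, and the DP table's final entry dp[9][7] is also 5, so no common subsequence is longer.

5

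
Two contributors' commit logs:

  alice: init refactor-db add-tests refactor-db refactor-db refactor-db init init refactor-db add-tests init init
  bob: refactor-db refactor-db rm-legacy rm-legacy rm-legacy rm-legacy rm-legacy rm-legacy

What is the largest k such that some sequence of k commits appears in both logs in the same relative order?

2

Match refactor-db [2,1] → refactor-db [4,2] — 2 commits in the same relative order in both. The LCS DP gives dp[12][8] = 2, so this is optimal.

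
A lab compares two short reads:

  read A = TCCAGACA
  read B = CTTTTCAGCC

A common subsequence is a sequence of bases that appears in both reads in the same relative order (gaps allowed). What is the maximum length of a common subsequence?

One common subsequence of length 5: T [1,5], C [3,6], A [4,7], G [5,8], C [7,10]. dp[8][10] = 5 confirms this is the maximum.

5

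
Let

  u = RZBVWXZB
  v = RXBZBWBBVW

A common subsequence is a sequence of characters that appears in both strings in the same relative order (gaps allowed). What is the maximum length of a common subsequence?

One common subsequence of length 5: R [1,1] → Z [2,4] → B [3,8] → V [4,9] → W [5,10]. The LCS DP gives dp[8][10] = 5, so this is optimal.

5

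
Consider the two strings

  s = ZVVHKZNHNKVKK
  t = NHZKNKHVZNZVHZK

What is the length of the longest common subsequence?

Pick Z at s[1]=t[3]; then K at s[5]=t[4]; then N at s[7]=t[5]; then H at s[8]=t[7]; then N at s[9]=t[10]; then V at s[11]=t[12]; then K at s[13]=t[15]; all 7 characters appear in both, in order. Since dp[13][15] = 7, nothing longer is possible.

7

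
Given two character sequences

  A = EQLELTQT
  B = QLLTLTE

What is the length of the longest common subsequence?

5

Let dp[i][j] be the LCS length of the first i characters of A and the first j characters of B. dp[i][j] = dp[i-1][j-1]+1 when the i-th and j-th characters match, else max(dp[i-1][j], dp[i][j-1]).
    ·  Q  L  L  T  L  T  E
 ·  0  0  0  0  0  0  0  0
 E  0  0  0  0  0  0  0  1
 Q  0  1  1  1  1  1  1  1
 L  0  1  2  2  2  2  2  2
 E  0  1  2  2  2  2  2  3
 L  0  1  2  3  3  3  3  3
 T  0  1  2  3  4  4  4  4
 Q  0  1  2  3  4  4  4  4
 T  0  1  2  3  4  4  5  5
dp[8][7] = 5. One LCS (by backtracking along matches): QLLTT.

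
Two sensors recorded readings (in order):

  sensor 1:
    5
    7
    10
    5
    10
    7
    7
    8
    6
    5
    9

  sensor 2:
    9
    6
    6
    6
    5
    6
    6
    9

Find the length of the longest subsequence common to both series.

Let dp[i][j] be the LCS length of the first i values of sensor 1 and the first j values of sensor 2. dp[i][j] = dp[i-1][j-1]+1 when the i-th and j-th values match, else max(dp[i-1][j], dp[i][j-1]).
    ·  9  6  6  6  5  6  6  9
 ·  0  0  0  0  0  0  0  0  0
 5  0  0  0  0  0  1  1  1  1
 7  0  0  0  0  0  1  1  1  1
10  0  0  0  0  0  1  1  1  1
 5  0  0  0  0  0  1  1  1  1
10  0  0  0  0  0  1  1  1  1
 7  0  0  0  0  0  1  1  1  1
 7  0  0  0  0  0  1  1  1  1
 8  0  0  0  0  0  1  1  1  1
 6  0  0  1  1  1  1  2  2  2
 5  0  0  1  1  1  2  2  2  2
 9  0  1  1  1  1  2  2  2  3
dp[11][8] = 3. One LCS (by backtracking along matches): 5, 6, 9.

3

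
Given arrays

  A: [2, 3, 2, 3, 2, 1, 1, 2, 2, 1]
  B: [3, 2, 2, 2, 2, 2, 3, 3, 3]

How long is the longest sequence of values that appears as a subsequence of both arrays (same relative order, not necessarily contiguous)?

Let dp[i][j] be the LCS length of the first i values of A and the first j values of B. dp[i][j] = dp[i-1][j-1]+1 when the i-th and j-th values match, else max(dp[i-1][j], dp[i][j-1]).
    ·  3  2  2  2  2  2  3  3  3
 ·  0  0  0  0  0  0  0  0  0  0
 2  0  0  1  1  1  1  1  1  1  1
 3  0  1  1  1  1  1  1  2  2  2
 2  0  1  2  2  2  2  2  2  2  2
 3  0  1  2  2  2  2  2  3  3  3
 2  0  1  2  3  3  3  3  3  3  3
 1  0  1  2  3  3  3  3  3  3  3
 1  0  1  2  3  3  3  3  3  3  3
 2  0  1  2  3  4  4  4  4  4  4
 2  0  1  2  3  4  5  5  5  5  5
 1  0  1  2  3  4  5  5  5  5  5
dp[10][9] = 5. One LCS (by backtracking along matches): 2, 2, 2, 2, 2.

5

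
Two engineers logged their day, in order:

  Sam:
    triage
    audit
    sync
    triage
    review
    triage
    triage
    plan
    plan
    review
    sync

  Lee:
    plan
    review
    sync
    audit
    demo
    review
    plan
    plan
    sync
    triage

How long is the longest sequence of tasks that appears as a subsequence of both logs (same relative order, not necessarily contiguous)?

Taking audit (Sam #2, Lee #4), then review (Sam #5, Lee #6), then plan (Sam #8, Lee #7), then plan (Sam #9, Lee #8), then sync (Sam #11, Lee #9) gives a common subsequence of length 5, and the DP table's final entry dp[11][10] is also 5, so no common subsequence is longer.

5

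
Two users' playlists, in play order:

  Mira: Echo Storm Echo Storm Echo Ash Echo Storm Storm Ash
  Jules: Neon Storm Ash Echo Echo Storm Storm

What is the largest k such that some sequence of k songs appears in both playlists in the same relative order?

5

Pick Storm (Mira #2, Jules #2), then Echo (Mira #5, Jules #4), then Echo (Mira #7, Jules #5), then Storm (Mira #8, Jules #6), then Storm (Mira #9, Jules #7); all 5 songs appear in both, in order. Since dp[10][7] = 5, nothing longer is possible.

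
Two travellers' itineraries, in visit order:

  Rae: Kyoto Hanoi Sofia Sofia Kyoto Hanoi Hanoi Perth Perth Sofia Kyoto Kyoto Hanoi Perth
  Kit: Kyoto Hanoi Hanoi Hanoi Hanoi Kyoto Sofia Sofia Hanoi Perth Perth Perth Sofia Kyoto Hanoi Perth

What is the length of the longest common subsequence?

11

One common subsequence of length 11: Kyoto [1,1] → Hanoi [2,5] → Sofia [3,7] → Sofia [4,8] → Hanoi [6,9] → Perth [8,11] → Perth [9,12] → Sofia [10,13] → Kyoto [12,14] → Hanoi [13,15] → Perth [14,16]. dp[14][16] = 11 confirms this is the maximum.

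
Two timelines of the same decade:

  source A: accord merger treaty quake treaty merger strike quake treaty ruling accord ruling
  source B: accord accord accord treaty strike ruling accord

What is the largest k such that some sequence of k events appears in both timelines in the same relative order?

5

Taking accord [1,3] → treaty [5,4] → strike [7,5] → ruling [10,6] → accord [11,7] gives a common subsequence of length 5. Since dp[12][7] = 5, nothing longer is possible.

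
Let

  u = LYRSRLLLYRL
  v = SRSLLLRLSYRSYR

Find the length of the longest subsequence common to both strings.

One common subsequence of length 7: R (u #3, v #2), S (u #4, v #3), L (u #6, v #5), L (u #7, v #6), L (u #8, v #8), Y (u #9, v #13), R (u #10, v #14). The LCS DP gives dp[11][14] = 7, so this is optimal.

7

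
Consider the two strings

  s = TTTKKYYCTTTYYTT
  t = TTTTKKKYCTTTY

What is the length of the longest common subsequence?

11

One common subsequence of length 11: T at s[1]=t[2], T at s[2]=t[3], T at s[3]=t[4], K at s[4]=t[6], K at s[5]=t[7], Y at s[7]=t[8], C at s[8]=t[9], T at s[9]=t[10], T at s[10]=t[11], T at s[11]=t[12], Y at s[13]=t[13]. Since dp[15][13] = 11, nothing longer is possible.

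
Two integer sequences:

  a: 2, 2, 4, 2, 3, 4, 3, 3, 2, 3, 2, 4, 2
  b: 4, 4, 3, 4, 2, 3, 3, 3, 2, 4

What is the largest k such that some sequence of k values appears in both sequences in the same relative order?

Let dp[i][j] be the LCS length of the first i values of a and the first j values of b. dp[i][j] = dp[i-1][j-1]+1 when the i-th and j-th values match, else max(dp[i-1][j], dp[i][j-1]).
    ·  4  4  3  4  2  3  3  3  2  4
 ·  0  0  0  0  0  0  0  0  0  0  0
 2  0  0  0  0  0  1  1  1  1  1  1
 2  0  0  0  0  0  1  1  1  1  2  2
 4  0  1  1  1  1  1  1  1  1  2  3
 2  0  1  1  1  1  2  2  2  2  2  3
 3  0  1  1  2  2  2  3  3  3  3  3
 4  0  1  2  2  3  3  3  3  3  3  4
 3  0  1  2  3  3  3  4  4  4  4  4
 3  0  1  2  3  3  3  4  5  5  5  5
 2  0  1  2  3  3  4  4  5  5  6  6
 3  0  1  2  3  3  4  5  5  6  6  6
 2  0  1  2  3  3  4  5  5  6  7  7
 4  0  1  2  3  4  4  5  5  6  7  8
 2  0  1  2  3  4  5  5  5  6  7  8
dp[13][10] = 8. One LCS (by backtracking along matches): 4, 3, 4, 3, 3, 3, 2, 4.

8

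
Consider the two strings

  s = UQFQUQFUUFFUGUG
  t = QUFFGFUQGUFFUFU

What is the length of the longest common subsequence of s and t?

9

Taking U (s #1, t #2), F (s #3, t #6), U (s #5, t #7), Q (s #6, t #8), U (s #9, t #10), F (s #10, t #11), F (s #11, t #12), U (s #12, t #13), U (s #14, t #15) gives a common subsequence of length 9, and the DP table's final entry dp[15][15] is also 9, so no common subsequence is longer.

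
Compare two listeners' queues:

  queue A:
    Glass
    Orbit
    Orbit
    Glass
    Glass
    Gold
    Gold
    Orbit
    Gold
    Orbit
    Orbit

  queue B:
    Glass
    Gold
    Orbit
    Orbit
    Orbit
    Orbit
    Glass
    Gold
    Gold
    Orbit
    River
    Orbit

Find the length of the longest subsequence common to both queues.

8

Taking Glass at queue A[1]=queue B[1]; then Orbit at queue A[2]=queue B[5]; then Orbit at queue A[3]=queue B[6]; then Glass at queue A[5]=queue B[7]; then Gold at queue A[6]=queue B[8]; then Gold at queue A[7]=queue B[9]; then Orbit at queue A[8]=queue B[10]; then Orbit at queue A[11]=queue B[12] gives a common subsequence of length 8. dp[11][12] = 8 confirms this is the maximum.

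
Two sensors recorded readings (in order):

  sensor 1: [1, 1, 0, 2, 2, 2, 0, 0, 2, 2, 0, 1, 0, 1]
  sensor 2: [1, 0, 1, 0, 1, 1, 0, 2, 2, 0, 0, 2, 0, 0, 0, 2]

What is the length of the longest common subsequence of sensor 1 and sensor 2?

10

Taking 1 [1,5] → 1 [2,6] → 0 [3,7] → 2 [5,8] → 2 [6,9] → 0 [7,10] → 0 [8,11] → 2 [9,12] → 0 [11,14] → 0 [13,15] gives a common subsequence of length 10, and the DP table's final entry dp[14][16] is also 10, so no common subsequence is longer.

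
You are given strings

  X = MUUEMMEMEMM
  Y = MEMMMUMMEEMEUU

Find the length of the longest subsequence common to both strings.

7

Match M at X[1]=Y[5]; then U at X[3]=Y[6]; then M at X[5]=Y[7]; then M at X[6]=Y[8]; then E at X[7]=Y[10]; then M at X[8]=Y[11]; then E at X[9]=Y[12] — 7 characters in the same relative order in both, and the DP table's final entry dp[11][14] is also 7, so no common subsequence is longer.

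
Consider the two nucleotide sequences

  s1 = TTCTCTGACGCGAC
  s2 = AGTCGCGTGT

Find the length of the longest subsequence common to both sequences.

6

Pick T at s1[4]=s2[3], C at s1[5]=s2[4], G at s1[7]=s2[5], C at s1[9]=s2[6], G at s1[10]=s2[7], G at s1[12]=s2[9]; all 6 bases appear in both, in order, and the DP table's final entry dp[14][10] is also 6, so no common subsequence is longer.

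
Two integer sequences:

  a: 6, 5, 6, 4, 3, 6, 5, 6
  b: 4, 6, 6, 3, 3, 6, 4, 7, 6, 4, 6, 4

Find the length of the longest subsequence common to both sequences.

Let dp[i][j] be the LCS length of the first i values of a and the first j values of b. dp[i][j] = dp[i-1][j-1]+1 when the i-th and j-th values match, else max(dp[i-1][j], dp[i][j-1]).
    ·  4  6  6  3  3  6  4  7  6  4  6  4
 ·  0  0  0  0  0  0  0  0  0  0  0  0  0
 6  0  0  1  1  1  1  1  1  1  1  1  1  1
 5  0  0  1  1  1  1  1  1  1  1  1  1  1
 6  0  0  1  2  2  2  2  2  2  2  2  2  2
 4  0  1  1  2  2  2  2  3  3  3  3  3  3
 3  0  1  1  2  3  3  3  3  3  3  3  3  3
 6  0  1  2  2  3  3  4  4  4  4  4  4  4
 5  0  1  2  2  3  3  4  4  4  4  4  4  4
 6  0  1  2  3  3  3  4  4  4  5  5  5  5
dp[8][12] = 5. One LCS (by backtracking along matches): 6, 6, 4, 6, 6.

5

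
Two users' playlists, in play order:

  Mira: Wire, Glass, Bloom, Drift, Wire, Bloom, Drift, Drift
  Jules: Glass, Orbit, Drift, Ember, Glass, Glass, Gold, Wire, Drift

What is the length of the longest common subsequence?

Pick Glass (Mira #2, Jules #1), then Drift (Mira #4, Jules #3), then Wire (Mira #5, Jules #8), then Drift (Mira #8, Jules #9); all 4 songs appear in both, in order, and the DP table's final entry dp[8][9] is also 4, so no common subsequence is longer.

4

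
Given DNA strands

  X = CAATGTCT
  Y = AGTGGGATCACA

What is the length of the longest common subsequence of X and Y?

5

Pick A at X[2]=Y[1] → T at X[4]=Y[3] → G at X[5]=Y[6] → T at X[6]=Y[8] → C at X[7]=Y[11]; all 5 bases appear in both, in order. Since dp[8][12] = 5, nothing longer is possible.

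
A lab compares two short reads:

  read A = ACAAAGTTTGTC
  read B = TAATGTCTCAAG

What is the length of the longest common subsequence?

One common subsequence of length 6: A (read A #1, read B #2), A (read A #3, read B #3), G (read A #6, read B #5), T (read A #7, read B #6), T (read A #8, read B #8), G (read A #10, read B #12). dp[12][12] = 6 confirms this is the maximum.

6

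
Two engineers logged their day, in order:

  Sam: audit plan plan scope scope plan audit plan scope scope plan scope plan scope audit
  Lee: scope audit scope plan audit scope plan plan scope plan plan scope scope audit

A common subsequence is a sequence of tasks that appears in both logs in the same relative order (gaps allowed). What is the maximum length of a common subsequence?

Match audit at Sam[1]=Lee[2] → plan at Sam[2]=Lee[4] → scope at Sam[5]=Lee[6] → plan at Sam[6]=Lee[7] → plan at Sam[8]=Lee[8] → scope at Sam[9]=Lee[9] → plan at Sam[11]=Lee[11] → scope at Sam[12]=Lee[12] → scope at Sam[14]=Lee[13] → audit at Sam[15]=Lee[14] — 10 tasks in the same relative order in both, and the DP table's final entry dp[15][14] is also 10, so no common subsequence is longer.

10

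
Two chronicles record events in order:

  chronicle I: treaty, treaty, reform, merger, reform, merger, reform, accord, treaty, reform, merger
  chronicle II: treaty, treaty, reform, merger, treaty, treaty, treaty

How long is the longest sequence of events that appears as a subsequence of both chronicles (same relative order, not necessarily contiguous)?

Match treaty (chronicle I #1, chronicle II #1), treaty (chronicle I #2, chronicle II #2), reform (chronicle I #3, chronicle II #3), merger (chronicle I #4, chronicle II #4), treaty (chronicle I #9, chronicle II #7) — 5 events in the same relative order in both, and the DP table's final entry dp[11][7] is also 5, so no common subsequence is longer.

5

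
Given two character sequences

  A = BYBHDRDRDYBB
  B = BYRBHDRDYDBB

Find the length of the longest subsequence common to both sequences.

Pick B (A #1, B #1); then Y (A #2, B #2); then B (A #3, B #4); then H (A #4, B #5); then D (A #5, B #6); then R (A #6, B #7); then D (A #7, B #8); then D (A #9, B #10); then B (A #11, B #11); then B (A #12, B #12); all 10 characters appear in both, in order, and the DP table's final entry dp[12][12] is also 10, so no common subsequence is longer.

10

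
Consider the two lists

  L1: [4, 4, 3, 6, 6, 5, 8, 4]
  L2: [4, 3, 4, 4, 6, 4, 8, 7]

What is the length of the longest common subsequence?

One common subsequence of length 4: 4 (L1 #1, L2 #3), then 4 (L1 #2, L2 #4), then 6 (L1 #4, L2 #5), then 8 (L1 #7, L2 #7). The LCS DP gives dp[8][8] = 4, so this is optimal.

4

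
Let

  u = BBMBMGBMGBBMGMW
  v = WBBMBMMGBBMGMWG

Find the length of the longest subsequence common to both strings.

13

One common subsequence of length 13: B at u[1]=v[2], then B at u[2]=v[3], then M at u[3]=v[4], then B at u[4]=v[5], then M at u[5]=v[6], then M at u[8]=v[7], then G at u[9]=v[8], then B at u[10]=v[9], then B at u[11]=v[10], then M at u[12]=v[11], then G at u[13]=v[12], then M at u[14]=v[13], then W at u[15]=v[14]. Since dp[15][15] = 13, nothing longer is possible.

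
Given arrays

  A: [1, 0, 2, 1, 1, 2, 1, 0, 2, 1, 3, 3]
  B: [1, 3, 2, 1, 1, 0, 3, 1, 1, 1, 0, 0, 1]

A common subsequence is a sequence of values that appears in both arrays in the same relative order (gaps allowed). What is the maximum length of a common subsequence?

One common subsequence of length 7: 1 (A #1, B #5), 0 (A #2, B #6), 1 (A #4, B #8), 1 (A #5, B #9), 1 (A #7, B #10), 0 (A #8, B #12), 1 (A #10, B #13). dp[12][13] = 7 confirms this is the maximum.

7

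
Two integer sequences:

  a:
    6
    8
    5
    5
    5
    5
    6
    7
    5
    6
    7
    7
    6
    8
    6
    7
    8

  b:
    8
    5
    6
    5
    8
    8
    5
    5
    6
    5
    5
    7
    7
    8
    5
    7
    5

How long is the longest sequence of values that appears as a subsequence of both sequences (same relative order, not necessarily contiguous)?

Taking 8 [2,1], then 5 [3,2], then 5 [4,4], then 5 [5,7], then 5 [6,8], then 6 [7,9], then 5 [9,11], then 7 [11,12], then 7 [12,13], then 8 [14,14], then 7 [16,16] gives a common subsequence of length 11, and the DP table's final entry dp[17][17] is also 11, so no common subsequence is longer.

11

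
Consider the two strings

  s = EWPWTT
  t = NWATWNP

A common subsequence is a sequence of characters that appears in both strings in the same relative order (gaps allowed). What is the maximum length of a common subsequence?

2

Taking W at s[2]=t[5]; then P at s[3]=t[7] gives a common subsequence of length 2. The LCS DP gives dp[6][7] = 2, so this is optimal.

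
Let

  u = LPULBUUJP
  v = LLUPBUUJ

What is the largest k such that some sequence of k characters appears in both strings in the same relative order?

6

Match L (u #1, v #2), then P (u #2, v #4), then B (u #5, v #5), then U (u #6, v #6), then U (u #7, v #7), then J (u #8, v #8) — 6 characters in the same relative order in both. The LCS DP gives dp[9][8] = 6, so this is optimal.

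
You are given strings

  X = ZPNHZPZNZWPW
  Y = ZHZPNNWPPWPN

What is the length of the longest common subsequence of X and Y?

8

Pick Z (X #1, Y #1), then H (X #4, Y #2), then Z (X #5, Y #3), then P (X #6, Y #4), then N (X #8, Y #6), then W (X #10, Y #7), then P (X #11, Y #9), then W (X #12, Y #10); all 8 characters appear in both, in order. Since dp[12][12] = 8, nothing longer is possible.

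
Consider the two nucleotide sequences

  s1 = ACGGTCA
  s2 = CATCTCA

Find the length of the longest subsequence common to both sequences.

Let dp[i][j] be the LCS length of the first i bases of s1 and the first j bases of s2. dp[i][j] = dp[i-1][j-1]+1 when the i-th and j-th bases match, else max(dp[i-1][j], dp[i][j-1]).
    ·  C  A  T  C  T  C  A
 ·  0  0  0  0  0  0  0  0
 A  0  0  1  1  1  1  1  1
 C  0  1  1  1  2  2  2  2
 G  0  1  1  1  2  2  2  2
 G  0  1  1  1  2  2  2  2
 T  0  1  1  2  2  3  3  3
 C  0  1  1  2  3  3  4  4
 A  0  1  2  2  3  3  4  5
dp[7][7] = 5. One LCS (by backtracking along matches): ACTCA.

5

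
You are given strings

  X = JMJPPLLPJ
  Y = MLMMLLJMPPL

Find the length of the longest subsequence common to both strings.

5

Taking J at X[1]=Y[7] → M at X[2]=Y[8] → P at X[4]=Y[9] → P at X[5]=Y[10] → L at X[7]=Y[11] gives a common subsequence of length 5, and the DP table's final entry dp[9][11] is also 5, so no common subsequence is longer.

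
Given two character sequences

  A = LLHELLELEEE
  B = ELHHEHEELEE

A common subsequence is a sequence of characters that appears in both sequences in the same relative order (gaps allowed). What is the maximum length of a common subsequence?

7

Pick L (A #1, B #2); then H (A #3, B #6); then E (A #4, B #7); then E (A #7, B #8); then L (A #8, B #9); then E (A #10, B #10); then E (A #11, B #11); all 7 characters appear in both, in order. dp[11][11] = 7 confirms this is the maximum.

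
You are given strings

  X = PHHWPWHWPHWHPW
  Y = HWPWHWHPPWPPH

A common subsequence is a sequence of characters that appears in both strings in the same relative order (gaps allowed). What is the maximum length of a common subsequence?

One common subsequence of length 9: H [3,1]; then W [4,2]; then P [5,3]; then W [6,4]; then H [7,5]; then W [8,6]; then P [9,9]; then W [11,10]; then H [12,13], and the DP table's final entry dp[14][13] is also 9, so no common subsequence is longer.

9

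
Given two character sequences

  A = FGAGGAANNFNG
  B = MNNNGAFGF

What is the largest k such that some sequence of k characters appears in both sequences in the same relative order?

Taking G [2,5], A [3,6], G [5,8], F [10,9] gives a common subsequence of length 4. The LCS DP gives dp[12][9] = 4, so this is optimal.

4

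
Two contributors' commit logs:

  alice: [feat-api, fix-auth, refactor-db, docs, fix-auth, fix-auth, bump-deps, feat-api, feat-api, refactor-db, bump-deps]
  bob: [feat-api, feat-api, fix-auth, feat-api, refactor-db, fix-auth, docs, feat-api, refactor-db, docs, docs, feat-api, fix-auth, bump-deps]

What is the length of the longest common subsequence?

Match feat-api at alice[1]=bob[2], fix-auth at alice[2]=bob[3], refactor-db at alice[3]=bob[5], docs at alice[4]=bob[7], feat-api at alice[8]=bob[8], feat-api at alice[9]=bob[12], bump-deps at alice[11]=bob[14] — 7 commits in the same relative order in both. The LCS DP gives dp[11][14] = 7, so this is optimal.

7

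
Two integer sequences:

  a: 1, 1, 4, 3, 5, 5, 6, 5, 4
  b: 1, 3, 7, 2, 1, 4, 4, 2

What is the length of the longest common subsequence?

Let dp[i][j] be the LCS length of the first i values of a and the first j values of b. dp[i][j] = dp[i-1][j-1]+1 when the i-th and j-th values match, else max(dp[i-1][j], dp[i][j-1]).
    ·  1  3  7  2  1  4  4  2
 ·  0  0  0  0  0  0  0  0  0
 1  0  1  1  1  1  1  1  1  1
 1  0  1  1  1  1  2  2  2  2
 4  0  1  1  1  1  2  3  3  3
 3  0  1  2  2  2  2  3  3  3
 5  0  1  2  2  2  2  3  3  3
 5  0  1  2  2  2  2  3  3  3
 6  0  1  2  2  2  2  3  3  3
 5  0  1  2  2  2  2  3  3  3
 4  0  1  2  2  2  2  3  4  4
dp[9][8] = 4. One LCS (by backtracking along matches): 1, 1, 4, 4.

4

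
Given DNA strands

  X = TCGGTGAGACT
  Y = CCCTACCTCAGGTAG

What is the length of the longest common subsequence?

Pick T [1,8] → C [2,9] → G [3,11] → G [4,12] → T [5,13] → A [7,14] → G [8,15]; all 7 bases appear in both, in order. Since dp[11][15] = 7, nothing longer is possible.

7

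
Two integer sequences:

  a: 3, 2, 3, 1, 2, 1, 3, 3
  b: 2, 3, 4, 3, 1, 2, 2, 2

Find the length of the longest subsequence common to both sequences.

Let dp[i][j] be the LCS length of the first i values of a and the first j values of b. dp[i][j] = dp[i-1][j-1]+1 when the i-th and j-th values match, else max(dp[i-1][j], dp[i][j-1]).
    ·  2  3  4  3  1  2  2  2
 ·  0  0  0  0  0  0  0  0  0
 3  0  0  1  1  1  1  1  1  1
 2  0  1  1  1  1  1  2  2  2
 3  0  1  2  2  2  2  2  2  2
 1  0  1  2  2  2  3  3  3  3
 2  0  1  2  2  2  3  4  4  4
 1  0  1  2  2  2  3  4  4  4
 3  0  1  2  2  3  3  4  4  4
 3  0  1  2  2  3  3  4  4  4
dp[8][8] = 4. One LCS (by backtracking along matches): 3, 3, 1, 2.

4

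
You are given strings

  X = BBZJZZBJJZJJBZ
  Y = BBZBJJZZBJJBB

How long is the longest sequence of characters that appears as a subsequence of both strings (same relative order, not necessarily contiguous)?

Taking B [1,1], then B [2,2], then Z [3,3], then J [4,6], then Z [5,7], then Z [6,8], then B [7,9], then J [8,10], then J [9,11], then B [13,13] gives a common subsequence of length 10. Since dp[14][13] = 10, nothing longer is possible.

10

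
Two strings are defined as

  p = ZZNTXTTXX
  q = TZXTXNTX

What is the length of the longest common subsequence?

5

Let dp[i][j] be the LCS length of the first i characters of p and the first j characters of q. dp[i][j] = dp[i-1][j-1]+1 when the i-th and j-th characters match, else max(dp[i-1][j], dp[i][j-1]).
    ·  T  Z  X  T  X  N  T  X
 ·  0  0  0  0  0  0  0  0  0
 Z  0  0  1  1  1  1  1  1  1
 Z  0  0  1  1  1  1  1  1  1
 N  0  0  1  1  1  1  2  2  2
 T  0  1  1  1  2  2  2  3  3
 X  0  1  1  2  2  3  3  3  4
 T  0  1  1  2  3  3  3  4  4
 T  0  1  1  2  3  3  3  4  4
 X  0  1  1  2  3  4  4  4  5
 X  0  1  1  2  3  4  4  4  5
dp[9][8] = 5. One LCS (by backtracking along matches): ZTXTX.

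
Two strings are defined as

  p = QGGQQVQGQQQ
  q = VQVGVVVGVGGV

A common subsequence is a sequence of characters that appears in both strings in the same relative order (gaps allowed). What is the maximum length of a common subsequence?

Let dp[i][j] be the LCS length of the first i characters of p and the first j characters of q. dp[i][j] = dp[i-1][j-1]+1 when the i-th and j-th characters match, else max(dp[i-1][j], dp[i][j-1]).
    ·  V  Q  V  G  V  V  V  G  V  G  G  V
 ·  0  0  0  0  0  0  0  0  0  0  0  0  0
 Q  0  0  1  1  1  1  1  1  1  1  1  1  1
 G  0  0  1  1  2  2  2  2  2  2  2  2  2
 G  0  0  1  1  2  2  2  2  3  3  3  3  3
 Q  0  0  1  1  2  2  2  2  3  3  3  3  3
 Q  0  0  1  1  2  2  2  2  3  3  3  3  3
 V  0  1  1  2  2  3  3  3  3  4  4  4  4
 Q  0  1  2  2  2  3  3  3  3  4  4  4  4
 G  0  1  2  2  3  3  3  3  4  4  5  5  5
 Q  0  1  2  2  3  3  3  3  4  4  5  5  5
 Q  0  1  2  2  3  3  3  3  4  4  5  5  5
 Q  0  1  2  2  3  3  3  3  4  4  5  5  5
dp[11][12] = 5. One LCS (by backtracking along matches): QGGVG.

5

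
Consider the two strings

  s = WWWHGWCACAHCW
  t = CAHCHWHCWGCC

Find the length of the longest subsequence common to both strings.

Pick C at s[7]=t[1], then A at s[8]=t[2], then C at s[9]=t[4], then H at s[11]=t[7], then C at s[12]=t[8], then W at s[13]=t[9]; all 6 characters appear in both, in order. dp[13][12] = 6 confirms this is the maximum.

6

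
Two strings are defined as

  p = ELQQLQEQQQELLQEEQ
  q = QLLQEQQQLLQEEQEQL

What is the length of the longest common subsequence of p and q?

13

Taking L (p #2, q #2), L (p #5, q #3), Q (p #6, q #4), E (p #7, q #5), Q (p #8, q #6), Q (p #9, q #7), Q (p #10, q #8), L (p #12, q #9), L (p #13, q #10), Q (p #14, q #11), E (p #15, q #13), E (p #16, q #15), Q (p #17, q #16) gives a common subsequence of length 13, and the DP table's final entry dp[17][17] is also 13, so no common subsequence is longer.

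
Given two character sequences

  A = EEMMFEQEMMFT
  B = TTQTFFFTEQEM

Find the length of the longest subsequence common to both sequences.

Let dp[i][j] be the LCS length of the first i characters of A and the first j characters of B. dp[i][j] = dp[i-1][j-1]+1 when the i-th and j-th characters match, else max(dp[i-1][j], dp[i][j-1]).
    ·  T  T  Q  T  F  F  F  T  E  Q  E  M
 ·  0  0  0  0  0  0  0  0  0  0  0  0  0
 E  0  0  0  0  0  0  0  0  0  1  1  1  1
 E  0  0  0  0  0  0  0  0  0  1  1  2  2
 M  0  0  0  0  0  0  0  0  0  1  1  2  3
 M  0  0  0  0  0  0  0  0  0  1  1  2  3
 F  0  0  0  0  0  1  1  1  1  1  1  2  3
 E  0  0  0  0  0  1  1  1  1  2  2  2  3
 Q  0  0  0  1  1  1  1  1  1  2  3  3  3
 E  0  0  0  1  1  1  1  1  1  2  3  4  4
 M  0  0  0  1  1  1  1  1  1  2  3  4  5
 M  0  0  0  1  1  1  1  1  1  2  3  4  5
 F  0  0  0  1  1  2  2  2  2  2  3  4  5
 T  0  1  1  1  2  2  2  2  3  3  3  4  5
dp[12][12] = 5. One LCS (by backtracking along matches): FEQEM.

5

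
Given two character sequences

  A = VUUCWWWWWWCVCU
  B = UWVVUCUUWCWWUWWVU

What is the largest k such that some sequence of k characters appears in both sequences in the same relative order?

10

Pick V (A #1, B #4), U (A #2, B #7), U (A #3, B #8), C (A #4, B #10), W (A #5, B #11), W (A #6, B #12), W (A #9, B #14), W (A #10, B #15), V (A #12, B #16), U (A #14, B #17); all 10 characters appear in both, in order, and the DP table's final entry dp[14][17] is also 10, so no common subsequence is longer.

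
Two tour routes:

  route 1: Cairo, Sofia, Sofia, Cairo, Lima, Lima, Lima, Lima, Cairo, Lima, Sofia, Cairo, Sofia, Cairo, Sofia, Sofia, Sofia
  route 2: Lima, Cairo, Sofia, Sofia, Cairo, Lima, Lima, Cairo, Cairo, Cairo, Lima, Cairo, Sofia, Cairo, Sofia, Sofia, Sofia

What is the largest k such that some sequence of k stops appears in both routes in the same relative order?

14

One common subsequence of length 14: Cairo (route 1 #1, route 2 #2), Sofia (route 1 #2, route 2 #3), Sofia (route 1 #3, route 2 #4), Cairo (route 1 #4, route 2 #5), Lima (route 1 #5, route 2 #6), Lima (route 1 #6, route 2 #7), Cairo (route 1 #9, route 2 #10), Lima (route 1 #10, route 2 #11), Cairo (route 1 #12, route 2 #12), Sofia (route 1 #13, route 2 #13), Cairo (route 1 #14, route 2 #14), Sofia (route 1 #15, route 2 #15), Sofia (route 1 #16, route 2 #16), Sofia (route 1 #17, route 2 #17). The LCS DP gives dp[17][17] = 14, so this is optimal.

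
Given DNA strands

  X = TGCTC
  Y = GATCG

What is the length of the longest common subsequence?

Match G at X[2]=Y[1], T at X[4]=Y[3], C at X[5]=Y[4] — 3 bases in the same relative order in both. Since dp[5][5] = 3, nothing longer is possible.

3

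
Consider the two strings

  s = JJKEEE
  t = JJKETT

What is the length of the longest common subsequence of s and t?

Taking J [1,1], J [2,2], K [3,3], E [4,4] gives a common subsequence of length 4. The LCS DP gives dp[6][6] = 4, so this is optimal.

4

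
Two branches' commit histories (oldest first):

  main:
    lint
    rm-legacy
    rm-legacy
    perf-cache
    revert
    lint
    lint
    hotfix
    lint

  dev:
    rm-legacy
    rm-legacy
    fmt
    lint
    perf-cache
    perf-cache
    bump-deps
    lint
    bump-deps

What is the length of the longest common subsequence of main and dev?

One common subsequence of length 4: rm-legacy [2,1]; then rm-legacy [3,2]; then perf-cache [4,6]; then lint [6,8]. dp[9][9] = 4 confirms this is the maximum.

4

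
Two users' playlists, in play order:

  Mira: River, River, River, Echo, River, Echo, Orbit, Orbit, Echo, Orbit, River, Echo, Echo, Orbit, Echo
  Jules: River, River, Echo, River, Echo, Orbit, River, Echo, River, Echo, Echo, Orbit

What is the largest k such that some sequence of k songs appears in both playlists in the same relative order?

11

Taking River (Mira #2, Jules #1), then River (Mira #3, Jules #2), then Echo (Mira #4, Jules #3), then River (Mira #5, Jules #4), then Echo (Mira #6, Jules #5), then Orbit (Mira #7, Jules #6), then Echo (Mira #9, Jules #8), then River (Mira #11, Jules #9), then Echo (Mira #12, Jules #10), then Echo (Mira #13, Jules #11), then Orbit (Mira #14, Jules #12) gives a common subsequence of length 11. The LCS DP gives dp[15][12] = 11, so this is optimal.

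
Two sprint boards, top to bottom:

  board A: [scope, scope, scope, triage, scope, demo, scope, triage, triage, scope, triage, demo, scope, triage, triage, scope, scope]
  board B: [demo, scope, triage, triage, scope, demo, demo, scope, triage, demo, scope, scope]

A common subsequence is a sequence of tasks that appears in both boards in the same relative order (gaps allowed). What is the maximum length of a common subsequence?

10

One common subsequence of length 10: demo (board A #6, board B #1); then scope (board A #7, board B #2); then triage (board A #8, board B #3); then triage (board A #9, board B #4); then scope (board A #10, board B #5); then demo (board A #12, board B #7); then scope (board A #13, board B #8); then triage (board A #14, board B #9); then scope (board A #16, board B #11); then scope (board A #17, board B #12). Since dp[17][12] = 10, nothing longer is possible.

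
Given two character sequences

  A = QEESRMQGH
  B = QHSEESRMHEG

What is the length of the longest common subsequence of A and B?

Match Q at A[1]=B[1], then E at A[2]=B[4], then E at A[3]=B[5], then S at A[4]=B[6], then R at A[5]=B[7], then M at A[6]=B[8], then G at A[8]=B[11] — 7 characters in the same relative order in both. The LCS DP gives dp[9][11] = 7, so this is optimal.

7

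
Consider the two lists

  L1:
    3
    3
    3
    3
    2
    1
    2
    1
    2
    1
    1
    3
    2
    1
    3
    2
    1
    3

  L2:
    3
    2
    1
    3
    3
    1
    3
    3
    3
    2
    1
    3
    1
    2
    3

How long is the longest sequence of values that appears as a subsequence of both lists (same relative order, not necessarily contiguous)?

10

One common subsequence of length 10: 3 (L1 #1, L2 #5), then 3 (L1 #2, L2 #7), then 3 (L1 #3, L2 #8), then 3 (L1 #4, L2 #9), then 2 (L1 #9, L2 #10), then 1 (L1 #11, L2 #11), then 3 (L1 #12, L2 #12), then 1 (L1 #14, L2 #13), then 2 (L1 #16, L2 #14), then 3 (L1 #18, L2 #15), and the DP table's final entry dp[18][15] is also 10, so no common subsequence is longer.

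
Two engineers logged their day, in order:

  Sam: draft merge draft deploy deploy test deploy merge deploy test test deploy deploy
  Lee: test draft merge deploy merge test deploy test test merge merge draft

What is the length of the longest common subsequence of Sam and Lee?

7

Match draft [1,2], merge [2,3], deploy [4,4], test [6,6], deploy [9,7], test [10,8], test [11,9] — 7 tasks in the same relative order in both. Since dp[13][12] = 7, nothing longer is possible.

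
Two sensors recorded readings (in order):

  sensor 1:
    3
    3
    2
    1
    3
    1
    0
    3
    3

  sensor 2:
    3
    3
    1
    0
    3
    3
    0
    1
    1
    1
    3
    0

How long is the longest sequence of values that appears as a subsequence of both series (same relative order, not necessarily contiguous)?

6

Let dp[i][j] be the LCS length of the first i values of sensor 1 and the first j values of sensor 2. dp[i][j] = dp[i-1][j-1]+1 when the i-th and j-th values match, else max(dp[i-1][j], dp[i][j-1]).
    ·  3  3  1  0  3  3  0  1  1  1  3  0
 ·  0  0  0  0  0  0  0  0  0  0  0  0  0
 3  0  1  1  1  1  1  1  1  1  1  1  1  1
 3  0  1  2  2  2  2  2  2  2  2  2  2  2
 2  0  1  2  2  2  2  2  2  2  2  2  2  2
 1  0  1  2  3  3  3  3  3  3  3  3  3  3
 3  0  1  2  3  3  4  4  4  4  4  4  4  4
 1  0  1  2  3  3  4  4  4  5  5  5  5  5
 0  0  1  2  3  4  4  4  5  5  5  5  5  6
 3  0  1  2  3  4  5  5  5  5  5  5  6  6
 3  0  1  2  3  4  5  6  6  6  6  6  6  6
dp[9][12] = 6. One LCS (by backtracking along matches): 3, 3, 1, 3, 1, 0.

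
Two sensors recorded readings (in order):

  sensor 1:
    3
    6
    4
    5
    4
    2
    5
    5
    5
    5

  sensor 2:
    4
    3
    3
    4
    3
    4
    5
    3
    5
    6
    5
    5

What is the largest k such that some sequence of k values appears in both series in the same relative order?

7

Let dp[i][j] be the LCS length of the first i values of sensor 1 and the first j values of sensor 2. dp[i][j] = dp[i-1][j-1]+1 when the i-th and j-th values match, else max(dp[i-1][j], dp[i][j-1]).
    ·  4  3  3  4  3  4  5  3  5  6  5  5
 ·  0  0  0  0  0  0  0  0  0  0  0  0  0
 3  0  0  1  1  1  1  1  1  1  1  1  1  1
 6  0  0  1  1  1  1  1  1  1  1  2  2  2
 4  0  1  1  1  2  2  2  2  2  2  2  2  2
 5  0  1  1  1  2  2  2  3  3  3  3  3  3
 4  0  1  1  1  2  2  3  3  3  3  3  3  3
 2  0  1  1  1  2  2  3  3  3  3  3  3  3
 5  0  1  1  1  2  2  3  4  4  4  4  4  4
 5  0  1  1  1  2  2  3  4  4  5  5  5  5
 5  0  1  1  1  2  2  3  4  4  5  5  6  6
 5  0  1  1  1  2  2  3  4  4  5  5  6  7
dp[10][12] = 7. One LCS (by backtracking along matches): 3, 4, 4, 5, 5, 5, 5.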